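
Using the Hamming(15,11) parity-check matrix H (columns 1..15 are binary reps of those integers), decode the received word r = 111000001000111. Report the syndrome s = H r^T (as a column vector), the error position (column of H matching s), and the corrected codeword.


s = (0, 1, 0, 1)^T, error position = 5, corrected codeword c = 111010001000111

Compute s = H r^T mod 2 one row at a time:
  s_1 = 0 + 1 + 0 + 0 + 0 + 1 + 1 + 1 = 4 ≡ 0 (mod 2).
  s_2 = 0 + 0 + 0 + 0 + 0 + 1 + 1 + 1 = 3 ≡ 1 (mod 2).
  s_3 = 1 + 1 + 0 + 0 + 0 + 0 + 1 + 1 = 4 ≡ 0 (mod 2).
  s_4 = 1 + 1 + 0 + 0 + 1 + 0 + 1 + 1 = 5 ≡ 1 (mod 2).
s = (0, 1, 0, 1)^T — this equals column 5 of H (binary 0101), so error is at position 5.
Correct: flip bit 5 of r = 111000001000111 to get c = 111010001000111.


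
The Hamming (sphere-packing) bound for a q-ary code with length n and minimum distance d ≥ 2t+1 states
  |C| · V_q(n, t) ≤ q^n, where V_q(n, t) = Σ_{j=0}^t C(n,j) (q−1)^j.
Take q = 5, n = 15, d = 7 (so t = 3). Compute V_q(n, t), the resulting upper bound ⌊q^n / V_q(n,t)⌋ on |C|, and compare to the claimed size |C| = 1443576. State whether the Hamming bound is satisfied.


V_q(n, t) = 30861, q^n = 30517578125, Hamming bound = 988871, |C| = 1443576 > bound (violated).

Step 1: Compute V_q(n, t) = Σ_{j=0}^3 C(n, j) (q−1)^j.
  j = 0: C(15,0)·(4)^0 = 1·1 = 1.
  j = 1: C(15,1)·(4)^1 = 15·4 = 60.
  j = 2: C(15,2)·(4)^2 = 105·16 = 1680.
  j = 3: C(15,3)·(4)^3 = 455·64 = 29120.
  V_q(n, t) = 1 + 60 + 1680 + 29120 = 30861.
Step 2: q^n = 5^15 = 30517578125.
Step 3: Hamming bound ⌊q^n / V_q(n,t)⌋ = ⌊30517578125/30861⌋ = 988871.
Step 4: Compare |C| = 1443576 to 988871: violated.
The claimed |C| lies above the Hamming bound, so no 5-ary code of length 15 with d ≥ 7 can have 1443576 codewords.


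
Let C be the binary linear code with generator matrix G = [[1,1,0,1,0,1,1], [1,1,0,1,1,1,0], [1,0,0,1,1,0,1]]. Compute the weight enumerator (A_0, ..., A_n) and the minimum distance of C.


Weight distribution: A_0 = 1, A_2 = 2, A_3 = 2, A_4 = 1, A_5 = 2. Minimum distance d = 2.

Enumerate all 2^3 = 8 messages m ∈ F_2^3.
For each, compute codeword c = mG in F_2^7, then tally its weight.
  m = 000 → c = 0000000, weight = 0.
  m = 100 → c = 1101011, weight = 5.
  m = 010 → c = 1101110, weight = 5.
  m = 110 → c = 0000101, weight = 2.
  m = 001 → c = 1001101, weight = 4.
  m = 101 → c = 0100110, weight = 3.
  m = 011 → c = 0100011, weight = 3.
  m = 111 → c = 1001000, weight = 2.
Tally weights:
  weight 0: 1 codewords.
  weight 2: 2 codewords.
  weight 3: 2 codewords.
  weight 4: 1 codewords.
  weight 5: 2 codewords.
Minimum distance d = smallest w > 0 with A_w > 0 = 2.
Sanity: Σ A_w = 8 = 2^3 = 8 ✓.


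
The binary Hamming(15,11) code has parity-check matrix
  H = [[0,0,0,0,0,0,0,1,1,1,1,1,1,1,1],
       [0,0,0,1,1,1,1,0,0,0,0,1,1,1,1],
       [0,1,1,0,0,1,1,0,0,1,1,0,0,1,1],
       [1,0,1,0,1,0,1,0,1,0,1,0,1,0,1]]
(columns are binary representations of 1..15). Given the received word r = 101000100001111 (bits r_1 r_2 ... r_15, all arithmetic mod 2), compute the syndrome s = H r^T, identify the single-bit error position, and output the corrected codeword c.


s = (0, 1, 0, 1)^T, error position = 5, corrected codeword c = 101010100001111

Compute s = H r^T mod 2 one row at a time:
  s_1 = 0 + 0 + 0 + 0 + 1 + 1 + 1 + 1 = 4 ≡ 0 (mod 2).
  s_2 = 0 + 0 + 0 + 1 + 1 + 1 + 1 + 1 = 5 ≡ 1 (mod 2).
  s_3 = 0 + 1 + 0 + 1 + 0 + 0 + 1 + 1 = 4 ≡ 0 (mod 2).
  s_4 = 1 + 1 + 0 + 1 + 0 + 0 + 1 + 1 = 5 ≡ 1 (mod 2).
s = (0, 1, 0, 1)^T — this equals column 5 of H (binary 0101), so error is at position 5.
Correct: flip bit 5 of r = 101000100001111 to get c = 101010100001111.


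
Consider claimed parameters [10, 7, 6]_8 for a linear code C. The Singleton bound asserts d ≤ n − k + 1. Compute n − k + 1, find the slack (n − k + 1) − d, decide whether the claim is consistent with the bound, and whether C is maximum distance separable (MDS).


Singleton RHS = n − k + 1 = 4, slack = -2, bound violated (no such code; not MDS).

Singleton bound: d ≤ n − k + 1.
Here n = 10, k = 7, so n − k + 1 = 4.
Given d = 6, check d ≤ 4: NO.
Slack = (n − k + 1) − d = -2.
The slack is negative: d = 6 exceeds n − k + 1 = 4 by 2, so the Singleton bound is violated and no linear [10, 7, 6]_8 code can exist. In particular it is not MDS (MDS requires d = n − k + 1 exactly).
Description: the claimed parameters are [10, 7, 6]_8; such a code would be impossible (violates the Singleton bound).


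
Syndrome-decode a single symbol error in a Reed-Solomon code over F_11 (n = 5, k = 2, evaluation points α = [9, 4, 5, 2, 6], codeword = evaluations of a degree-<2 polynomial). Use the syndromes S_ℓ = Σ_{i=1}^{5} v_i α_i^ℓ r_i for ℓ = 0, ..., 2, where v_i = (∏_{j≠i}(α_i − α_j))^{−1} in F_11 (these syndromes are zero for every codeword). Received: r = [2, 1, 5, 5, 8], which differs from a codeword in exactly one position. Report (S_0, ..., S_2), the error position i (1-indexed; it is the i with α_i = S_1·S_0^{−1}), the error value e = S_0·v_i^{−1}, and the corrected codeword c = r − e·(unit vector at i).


S = (6, 8, 7), error at position 3, error magnitude e = 6, c = [2, 1, 10, 5, 8].

Step 1: column multipliers v_i = (∏_{j≠i}(α_i − α_j))^{−1} mod 11.
  i = 1 (α = 9): (9−4)(9−5)(9−2)(9−6) = 5·4·7·3 = 420 ≡ 2, so v_1 = 2^{−1} = 6 (mod 11).
  i = 2 (α = 4): (4−9)(4−5)(4−2)(4−6) = (−5)·(−1)·2·(−2) = −20 ≡ 2, so v_2 = 2^{−1} = 6 (mod 11).
  i = 3 (α = 5): (5−9)(5−4)(5−2)(5−6) = (−4)·1·3·(−1) = 12 ≡ 1, so v_3 = 1^{−1} = 1 (mod 11).
  i = 4 (α = 2): (2−9)(2−4)(2−5)(2−6) = (−7)·(−2)·(−3)·(−4) = 168 ≡ 3, so v_4 = 3^{−1} = 4 (mod 11).
  i = 5 (α = 6): (6−9)(6−4)(6−5)(6−2) = (−3)·2·1·4 = −24 ≡ 9, so v_5 = 9^{−1} = 5 (mod 11).
  v = [6, 6, 1, 4, 5].
Step 2: syndromes of r = [2, 1, 5, 5, 8] (all sums mod 11).
  S_0 = Σ v_i r_i = 6·2 + 6·1 + 1·5 + 4·5 + 5·8 = 83 ≡ 6.
  S_1 = Σ v_i α_i r_i = 6·9·2 + 6·4·1 + 1·5·5 + 4·2·5 + 5·6·8 = 437 ≡ 8.
  α_i^2 mod 11 = [4, 5, 3, 4, 3].
  S_2 = Σ v_i α_i^2 r_i = 6·4·2 + 6·5·1 + 1·3·5 + 4·4·5 + 5·3·8 = 293 ≡ 7.
  S = (6, 8, 7) ≠ 0, so r is not a codeword (an error is present).
Step 3: locate the error. For a single error e at position i, S_ℓ = v_i·e·α_i^ℓ, so α_err = S_1/S_0.
  S_0^{−1} = 6^{−1} = 2 (mod 11), so α_err = 8·2 = 16 ≡ 5 = α_3. Error position i = 3.
  Consistency check: S_2/S_1 = 7·7 = 49 ≡ 5 = α_err ✓ (single-error assumption holds).
Step 4: error magnitude e = S_0/v_3 = S_0·∏_{j≠3}(α_3 − α_j) = 6·1 = 6 ≡ 6 (mod 11).
Step 5: correct position 3: c_3 = r_3 − e = 5 − 6 ≡ 10 (mod 11). Hence c = [2, 1, 10, 5, 8].
  Check: interpolating c through the α_i gives m(x) = 9 + 9·x (degree < 2) with m(α_i) = c_i for every i, so c is indeed a codeword.


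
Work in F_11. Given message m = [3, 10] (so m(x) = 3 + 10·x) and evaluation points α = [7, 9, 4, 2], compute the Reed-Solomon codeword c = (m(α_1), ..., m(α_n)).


c = [7, 5, 10, 1]

Message polynomial: m(x) = 3 + 10·x (mod 11).
For each evaluation point α_i, compute m(α_i) mod 11:
  α_1 = 7: Horner steps 10 → 7, so m(7) = 7.
  α_2 = 9: Horner steps 10 → 5, so m(9) = 5.
  α_3 = 4: Horner steps 10 → 10, so m(4) = 10.
  α_4 = 2: Horner steps 10 → 1, so m(2) = 1.
Codeword c = [7, 5, 10, 1] ∈ F_11^4.


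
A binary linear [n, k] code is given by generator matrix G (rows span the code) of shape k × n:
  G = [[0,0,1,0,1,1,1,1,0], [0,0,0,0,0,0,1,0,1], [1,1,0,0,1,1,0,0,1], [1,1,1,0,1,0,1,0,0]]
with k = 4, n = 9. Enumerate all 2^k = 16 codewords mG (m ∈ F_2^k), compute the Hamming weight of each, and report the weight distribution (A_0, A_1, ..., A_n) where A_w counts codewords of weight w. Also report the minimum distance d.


Weight distribution: A_0 = 1, A_2 = 2, A_3 = 2, A_4 = 3, A_5 = 6, A_6 = 2. Minimum distance d = 2.

Enumerate all 2^4 = 16 messages m ∈ F_2^4.
For each, compute codeword c = mG in F_2^9, then tally its weight.
  m = 0000 → c = 000000000, weight = 0.
  m = 1000 → c = 001011110, weight = 5.
  m = 0100 → c = 000000101, weight = 2.
  m = 1100 → c = 001011011, weight = 5.
  m = 0010 → c = 110011001, weight = 5.
  m = 1010 → c = 111000111, weight = 6.
  m = 0110 → c = 110011100, weight = 5.
  m = 1110 → c = 111000010, weight = 4.
  m = 0001 → c = 111010100, weight = 5.
  m = 1001 → c = 110001010, weight = 4.
  m = 0101 → c = 111010001, weight = 5.
  m = 1101 → c = 110001111, weight = 6.
  m = 0011 → c = 001001101, weight = 4.
  m = 1011 → c = 000010011, weight = 3.
  m = 0111 → c = 001001000, weight = 2.
  m = 1111 → c = 000010110, weight = 3.
Tally weights:
  weight 0: 1 codewords.
  weight 2: 2 codewords.
  weight 3: 2 codewords.
  weight 4: 3 codewords.
  weight 5: 6 codewords.
  weight 6: 2 codewords.
Minimum distance d = smallest w > 0 with A_w > 0 = 2.
Sanity: Σ A_w = 16 = 2^4 = 16 ✓.


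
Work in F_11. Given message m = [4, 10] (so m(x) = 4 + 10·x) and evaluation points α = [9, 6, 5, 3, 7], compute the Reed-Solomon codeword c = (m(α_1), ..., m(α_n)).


c = [6, 9, 10, 1, 8]

Message polynomial: m(x) = 4 + 10·x (mod 11).
For each evaluation point α_i, compute m(α_i) mod 11:
  α_1 = 9: Horner steps 10 → 6, so m(9) = 6.
  α_2 = 6: Horner steps 10 → 9, so m(6) = 9.
  α_3 = 5: Horner steps 10 → 10, so m(5) = 10.
  α_4 = 3: Horner steps 10 → 1, so m(3) = 1.
  α_5 = 7: Horner steps 10 → 8, so m(7) = 8.
Codeword c = [6, 9, 10, 1, 8] ∈ F_11^5.


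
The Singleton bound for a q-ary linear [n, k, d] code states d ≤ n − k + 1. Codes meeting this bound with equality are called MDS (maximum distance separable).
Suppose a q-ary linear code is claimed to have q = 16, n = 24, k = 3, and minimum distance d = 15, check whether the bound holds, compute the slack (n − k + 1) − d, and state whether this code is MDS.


Singleton RHS = n − k + 1 = 22, slack = 7, bound satisfied, not MDS.

Singleton bound: d ≤ n − k + 1.
Here n = 24, k = 3, so n − k + 1 = 22.
Given d = 15, check d ≤ 22: YES.
Slack = (n − k + 1) − d = 7.
The code is NOT MDS (slack = 7 > 0).
Description: the claimed parameters are [24, 3, 15]_16; such a code would be non-MDS.


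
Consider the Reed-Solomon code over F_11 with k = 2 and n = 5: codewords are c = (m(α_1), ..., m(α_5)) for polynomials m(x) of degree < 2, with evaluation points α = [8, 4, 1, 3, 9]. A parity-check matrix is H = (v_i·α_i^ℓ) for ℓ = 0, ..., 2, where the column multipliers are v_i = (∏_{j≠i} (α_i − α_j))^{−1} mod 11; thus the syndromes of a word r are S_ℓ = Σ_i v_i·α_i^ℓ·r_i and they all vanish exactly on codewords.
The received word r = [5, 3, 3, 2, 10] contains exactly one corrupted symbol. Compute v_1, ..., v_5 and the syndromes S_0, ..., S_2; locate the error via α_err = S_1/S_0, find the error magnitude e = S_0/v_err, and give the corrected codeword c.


S = (8, 10, 7), error at position 2, error magnitude e = 7, c = [5, 7, 3, 2, 10].

Step 1: column multipliers v_i = (∏_{j≠i}(α_i − α_j))^{−1} mod 11.
  i = 1 (α = 8): (8−4)(8−1)(8−3)(8−9) = 4·7·5·(−1) = −140 ≡ 3, so v_1 = 3^{−1} = 4 (mod 11).
  i = 2 (α = 4): (4−8)(4−1)(4−3)(4−9) = (−4)·3·1·(−5) = 60 ≡ 5, so v_2 = 5^{−1} = 9 (mod 11).
  i = 3 (α = 1): (1−8)(1−4)(1−3)(1−9) = (−7)·(−3)·(−2)·(−8) = 336 ≡ 6, so v_3 = 6^{−1} = 2 (mod 11).
  i = 4 (α = 3): (3−8)(3−4)(3−1)(3−9) = (−5)·(−1)·2·(−6) = −60 ≡ 6, so v_4 = 6^{−1} = 2 (mod 11).
  i = 5 (α = 9): (9−8)(9−4)(9−1)(9−3) = 1·5·8·6 = 240 ≡ 9, so v_5 = 9^{−1} = 5 (mod 11).
  v = [4, 9, 2, 2, 5].
Step 2: syndromes of r = [5, 3, 3, 2, 10] (all sums mod 11).
  S_0 = Σ v_i r_i = 4·5 + 9·3 + 2·3 + 2·2 + 5·10 = 107 ≡ 8.
  S_1 = Σ v_i α_i r_i = 4·8·5 + 9·4·3 + 2·1·3 + 2·3·2 + 5·9·10 = 736 ≡ 10.
  α_i^2 mod 11 = [9, 5, 1, 9, 4].
  S_2 = Σ v_i α_i^2 r_i = 4·9·5 + 9·5·3 + 2·1·3 + 2·9·2 + 5·4·10 = 557 ≡ 7.
  S = (8, 10, 7) ≠ 0, so r is not a codeword (an error is present).
Step 3: locate the error. For a single error e at position i, S_ℓ = v_i·e·α_i^ℓ, so α_err = S_1/S_0.
  S_0^{−1} = 8^{−1} = 7 (mod 11), so α_err = 10·7 = 70 ≡ 4 = α_2. Error position i = 2.
  Consistency check: S_2/S_1 = 7·10 = 70 ≡ 4 = α_err ✓ (single-error assumption holds).
Step 4: error magnitude e = S_0/v_2 = S_0·∏_{j≠2}(α_2 − α_j) = 8·5 = 40 ≡ 7 (mod 11).
Step 5: correct position 2: c_2 = r_2 − e = 3 − 7 ≡ 7 (mod 11). Hence c = [5, 7, 3, 2, 10].
  Check: interpolating c through the α_i gives m(x) = 9 + 5·x (degree < 2) with m(α_i) = c_i for every i, so c is indeed a codeword.


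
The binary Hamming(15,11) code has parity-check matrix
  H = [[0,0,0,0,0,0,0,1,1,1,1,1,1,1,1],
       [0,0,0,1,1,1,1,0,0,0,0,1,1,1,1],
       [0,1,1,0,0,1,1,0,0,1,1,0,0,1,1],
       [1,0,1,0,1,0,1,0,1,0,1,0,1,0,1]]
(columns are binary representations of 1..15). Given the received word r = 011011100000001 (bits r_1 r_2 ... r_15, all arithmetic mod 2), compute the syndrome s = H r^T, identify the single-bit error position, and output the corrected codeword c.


s = (1, 0, 1, 0)^T, error position = 10, corrected codeword c = 011011100100001

Compute s = H r^T mod 2 one row at a time:
  s_1 = 0 + 0 + 0 + 0 + 0 + 0 + 0 + 1 = 1 ≡ 1 (mod 2).
  s_2 = 0 + 1 + 1 + 1 + 0 + 0 + 0 + 1 = 4 ≡ 0 (mod 2).
  s_3 = 1 + 1 + 1 + 1 + 0 + 0 + 0 + 1 = 5 ≡ 1 (mod 2).
  s_4 = 0 + 1 + 1 + 1 + 0 + 0 + 0 + 1 = 4 ≡ 0 (mod 2).
s = (1, 0, 1, 0)^T — this equals column 10 of H (binary 1010), so error is at position 10.
Correct: flip bit 10 of r = 011011100000001 to get c = 011011100100001.


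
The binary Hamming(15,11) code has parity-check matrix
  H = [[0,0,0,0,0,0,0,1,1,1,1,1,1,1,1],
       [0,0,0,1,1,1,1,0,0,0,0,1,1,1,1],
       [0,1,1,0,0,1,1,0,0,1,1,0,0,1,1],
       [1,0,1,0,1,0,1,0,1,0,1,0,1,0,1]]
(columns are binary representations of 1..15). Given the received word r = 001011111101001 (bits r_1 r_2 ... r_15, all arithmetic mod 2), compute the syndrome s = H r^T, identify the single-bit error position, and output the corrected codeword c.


s = (1, 1, 1, 1)^T, error position = 15, corrected codeword c = 001011111101000

Compute s = H r^T mod 2 one row at a time:
  s_1 = 1 + 1 + 1 + 0 + 1 + 0 + 0 + 1 = 5 ≡ 1 (mod 2).
  s_2 = 0 + 1 + 1 + 1 + 1 + 0 + 0 + 1 = 5 ≡ 1 (mod 2).
  s_3 = 0 + 1 + 1 + 1 + 1 + 0 + 0 + 1 = 5 ≡ 1 (mod 2).
  s_4 = 0 + 1 + 1 + 1 + 1 + 0 + 0 + 1 = 5 ≡ 1 (mod 2).
s = (1, 1, 1, 1)^T — this equals column 15 of H (binary 1111), so error is at position 15.
Correct: flip bit 15 of r = 001011111101001 to get c = 001011111101000.


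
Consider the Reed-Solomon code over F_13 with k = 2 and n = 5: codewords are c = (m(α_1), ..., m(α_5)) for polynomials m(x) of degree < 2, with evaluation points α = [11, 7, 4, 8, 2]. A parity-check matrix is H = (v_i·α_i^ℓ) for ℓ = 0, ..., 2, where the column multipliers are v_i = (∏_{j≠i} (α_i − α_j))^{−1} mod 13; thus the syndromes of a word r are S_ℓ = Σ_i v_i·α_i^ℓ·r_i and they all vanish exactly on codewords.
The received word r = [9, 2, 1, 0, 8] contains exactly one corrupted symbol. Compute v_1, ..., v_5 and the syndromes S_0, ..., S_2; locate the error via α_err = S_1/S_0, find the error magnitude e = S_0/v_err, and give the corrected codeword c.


S = (12, 6, 3), error at position 2, error magnitude e = 5, c = [9, 10, 1, 0, 8].

Step 1: column multipliers v_i = (∏_{j≠i}(α_i − α_j))^{−1} mod 13.
  i = 1 (α = 11): (11−7)(11−4)(11−8)(11−2) = 4·7·3·9 = 756 ≡ 2, so v_1 = 2^{−1} = 7 (mod 13).
  i = 2 (α = 7): (7−11)(7−4)(7−8)(7−2) = (−4)·3·(−1)·5 = 60 ≡ 8, so v_2 = 8^{−1} = 5 (mod 13).
  i = 3 (α = 4): (4−11)(4−7)(4−8)(4−2) = (−7)·(−3)·(−4)·2 = −168 ≡ 1, so v_3 = 1^{−1} = 1 (mod 13).
  i = 4 (α = 8): (8−11)(8−7)(8−4)(8−2) = (−3)·1·4·6 = −72 ≡ 6, so v_4 = 6^{−1} = 11 (mod 13).
  i = 5 (α = 2): (2−11)(2−7)(2−4)(2−8) = (−9)·(−5)·(−2)·(−6) = 540 ≡ 7, so v_5 = 7^{−1} = 2 (mod 13).
  v = [7, 5, 1, 11, 2].
Step 2: syndromes of r = [9, 2, 1, 0, 8] (all sums mod 13).
  S_0 = Σ v_i r_i = 7·9 + 5·2 + 1·1 + 11·0 + 2·8 = 90 ≡ 12.
  S_1 = Σ v_i α_i r_i = 7·11·9 + 5·7·2 + 1·4·1 + 11·8·0 + 2·2·8 = 799 ≡ 6.
  α_i^2 mod 13 = [4, 10, 3, 12, 4].
  S_2 = Σ v_i α_i^2 r_i = 7·4·9 + 5·10·2 + 1·3·1 + 11·12·0 + 2·4·8 = 419 ≡ 3.
  S = (12, 6, 3) ≠ 0, so r is not a codeword (an error is present).
Step 3: locate the error. For a single error e at position i, S_ℓ = v_i·e·α_i^ℓ, so α_err = S_1/S_0.
  S_0^{−1} = 12^{−1} = 12 (mod 13), so α_err = 6·12 = 72 ≡ 7 = α_2. Error position i = 2.
  Consistency check: S_2/S_1 = 3·11 = 33 ≡ 7 = α_err ✓ (single-error assumption holds).
Step 4: error magnitude e = S_0/v_2 = S_0·∏_{j≠2}(α_2 − α_j) = 12·8 = 96 ≡ 5 (mod 13).
Step 5: correct position 2: c_2 = r_2 − e = 2 − 5 ≡ 10 (mod 13). Hence c = [9, 10, 1, 0, 8].
  Check: interpolating c through the α_i gives m(x) = 2 + 3·x (degree < 2) with m(α_i) = c_i for every i, so c is indeed a codeword.


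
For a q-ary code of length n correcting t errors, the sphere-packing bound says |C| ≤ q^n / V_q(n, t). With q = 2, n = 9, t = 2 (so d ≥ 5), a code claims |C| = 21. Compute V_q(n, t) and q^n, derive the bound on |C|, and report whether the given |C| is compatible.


V_q(n, t) = 46, q^n = 512, Hamming bound = 11, |C| = 21 > bound (violated).

Step 1: Compute V_q(n, t) = Σ_{j=0}^2 C(n, j) (q−1)^j.
  j = 0: C(9,0)·(1)^0 = 1·1 = 1.
  j = 1: C(9,1)·(1)^1 = 9·1 = 9.
  j = 2: C(9,2)·(1)^2 = 36·1 = 36.
  V_q(n, t) = 1 + 9 + 36 = 46.
Step 2: q^n = 2^9 = 512.
Step 3: Hamming bound ⌊q^n / V_q(n,t)⌋ = ⌊512/46⌋ = 11.
Step 4: Compare |C| = 21 to 11: violated.
The claimed |C| lies above the Hamming bound, so no 2-ary code of length 9 with d ≥ 5 can have 21 codewords.


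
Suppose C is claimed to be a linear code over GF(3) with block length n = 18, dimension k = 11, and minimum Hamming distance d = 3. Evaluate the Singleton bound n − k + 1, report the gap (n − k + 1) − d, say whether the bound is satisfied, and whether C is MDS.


Singleton RHS = n − k + 1 = 8, slack = 5, bound satisfied, not MDS.

Singleton bound: d ≤ n − k + 1.
Here n = 18, k = 11, so n − k + 1 = 8.
Given d = 3, check d ≤ 8: YES.
Slack = (n − k + 1) − d = 5.
The code is NOT MDS (slack = 5 > 0).
Description: the claimed parameters are [18, 11, 3]_3; such a code would be non-MDS.


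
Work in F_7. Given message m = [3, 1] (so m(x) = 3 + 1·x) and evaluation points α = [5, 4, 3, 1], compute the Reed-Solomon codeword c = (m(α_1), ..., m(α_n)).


c = [1, 0, 6, 4]

Message polynomial: m(x) = 3 + 1·x (mod 7).
For each evaluation point α_i, compute m(α_i) mod 7:
  α_1 = 5: Horner steps 1 → 1, so m(5) = 1.
  α_2 = 4: Horner steps 1 → 0, so m(4) = 0.
  α_3 = 3: Horner steps 1 → 6, so m(3) = 6.
  α_4 = 1: Horner steps 1 → 4, so m(1) = 4.
Codeword c = [1, 0, 6, 4] ∈ F_7^4.


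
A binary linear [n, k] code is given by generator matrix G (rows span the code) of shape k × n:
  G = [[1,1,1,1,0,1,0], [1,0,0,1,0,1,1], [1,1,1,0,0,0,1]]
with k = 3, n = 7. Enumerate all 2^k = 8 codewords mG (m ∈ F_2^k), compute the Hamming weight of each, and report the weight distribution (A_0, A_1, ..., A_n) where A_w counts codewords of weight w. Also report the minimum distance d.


Weight distribution: A_0 = 1, A_1 = 1, A_3 = 2, A_4 = 3, A_5 = 1. Minimum distance d = 1.

Enumerate all 2^3 = 8 messages m ∈ F_2^3.
For each, compute codeword c = mG in F_2^7, then tally its weight.
  m = 000 → c = 0000000, weight = 0.
  m = 100 → c = 1111010, weight = 5.
  m = 010 → c = 1001011, weight = 4.
  m = 110 → c = 0110001, weight = 3.
  m = 001 → c = 1110001, weight = 4.
  m = 101 → c = 0001011, weight = 3.
  m = 011 → c = 0111010, weight = 4.
  m = 111 → c = 1000000, weight = 1.
Tally weights:
  weight 0: 1 codewords.
  weight 1: 1 codewords.
  weight 3: 2 codewords.
  weight 4: 3 codewords.
  weight 5: 1 codewords.
Minimum distance d = smallest w > 0 with A_w > 0 = 1.
Sanity: Σ A_w = 8 = 2^3 = 8 ✓.


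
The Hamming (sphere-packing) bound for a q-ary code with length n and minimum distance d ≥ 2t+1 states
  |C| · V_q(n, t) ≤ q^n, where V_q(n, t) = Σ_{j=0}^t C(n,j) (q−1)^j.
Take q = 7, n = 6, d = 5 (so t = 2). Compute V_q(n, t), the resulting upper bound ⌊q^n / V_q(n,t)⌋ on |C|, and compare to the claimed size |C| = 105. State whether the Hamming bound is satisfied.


V_q(n, t) = 577, q^n = 117649, Hamming bound = 203, |C| = 105 ≤ bound (satisfied).

Step 1: Compute V_q(n, t) = Σ_{j=0}^2 C(n, j) (q−1)^j.
  j = 0: C(6,0)·(6)^0 = 1·1 = 1.
  j = 1: C(6,1)·(6)^1 = 6·6 = 36.
  j = 2: C(6,2)·(6)^2 = 15·36 = 540.
  V_q(n, t) = 1 + 36 + 540 = 577.
Step 2: q^n = 7^6 = 117649.
Step 3: Hamming bound ⌊q^n / V_q(n,t)⌋ = ⌊117649/577⌋ = 203.
Step 4: Compare |C| = 105 to 203: satisfied.
The claimed |C| lies below the Hamming bound.


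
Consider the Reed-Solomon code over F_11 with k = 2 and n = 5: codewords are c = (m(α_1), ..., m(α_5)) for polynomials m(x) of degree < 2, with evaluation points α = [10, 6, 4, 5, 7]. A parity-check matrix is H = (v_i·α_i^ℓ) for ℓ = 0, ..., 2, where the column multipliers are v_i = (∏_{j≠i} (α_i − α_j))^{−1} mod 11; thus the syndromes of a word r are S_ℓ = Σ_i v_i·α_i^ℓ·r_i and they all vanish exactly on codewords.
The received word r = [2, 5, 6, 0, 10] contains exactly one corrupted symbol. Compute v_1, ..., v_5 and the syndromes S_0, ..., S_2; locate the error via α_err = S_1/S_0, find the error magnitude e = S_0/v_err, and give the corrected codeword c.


S = (4, 7, 4), error at position 1, error magnitude e = 10, c = [3, 5, 6, 0, 10].

Step 1: column multipliers v_i = (∏_{j≠i}(α_i − α_j))^{−1} mod 11.
  i = 1 (α = 10): (10−6)(10−4)(10−5)(10−7) = 4·6·5·3 = 360 ≡ 8, so v_1 = 8^{−1} = 7 (mod 11).
  i = 2 (α = 6): (6−10)(6−4)(6−5)(6−7) = (−4)·2·1·(−1) = 8 ≡ 8, so v_2 = 8^{−1} = 7 (mod 11).
  i = 3 (α = 4): (4−10)(4−6)(4−5)(4−7) = (−6)·(−2)·(−1)·(−3) = 36 ≡ 3, so v_3 = 3^{−1} = 4 (mod 11).
  i = 4 (α = 5): (5−10)(5−6)(5−4)(5−7) = (−5)·(−1)·1·(−2) = −10 ≡ 1, so v_4 = 1^{−1} = 1 (mod 11).
  i = 5 (α = 7): (7−10)(7−6)(7−4)(7−5) = (−3)·1·3·2 = −18 ≡ 4, so v_5 = 4^{−1} = 3 (mod 11).
  v = [7, 7, 4, 1, 3].
Step 2: syndromes of r = [2, 5, 6, 0, 10] (all sums mod 11).
  S_0 = Σ v_i r_i = 7·2 + 7·5 + 4·6 + 1·0 + 3·10 = 103 ≡ 4.
  S_1 = Σ v_i α_i r_i = 7·10·2 + 7·6·5 + 4·4·6 + 1·5·0 + 3·7·10 = 656 ≡ 7.
  α_i^2 mod 11 = [1, 3, 5, 3, 5].
  S_2 = Σ v_i α_i^2 r_i = 7·1·2 + 7·3·5 + 4·5·6 + 1·3·0 + 3·5·10 = 389 ≡ 4.
  S = (4, 7, 4) ≠ 0, so r is not a codeword (an error is present).
Step 3: locate the error. For a single error e at position i, S_ℓ = v_i·e·α_i^ℓ, so α_err = S_1/S_0.
  S_0^{−1} = 4^{−1} = 3 (mod 11), so α_err = 7·3 = 21 ≡ 10 = α_1. Error position i = 1.
  Consistency check: S_2/S_1 = 4·8 = 32 ≡ 10 = α_err ✓ (single-error assumption holds).
Step 4: error magnitude e = S_0/v_1 = S_0·∏_{j≠1}(α_1 − α_j) = 4·8 = 32 ≡ 10 (mod 11).
Step 5: correct position 1: c_1 = r_1 − e = 2 − 10 ≡ 3 (mod 11). Hence c = [3, 5, 6, 0, 10].
  Check: interpolating c through the α_i gives m(x) = 8 + 5·x (degree < 2) with m(α_i) = c_i for every i, so c is indeed a codeword.


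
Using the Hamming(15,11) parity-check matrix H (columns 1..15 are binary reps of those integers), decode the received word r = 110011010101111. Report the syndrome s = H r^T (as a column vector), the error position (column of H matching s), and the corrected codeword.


s = (0, 0, 1, 0)^T, error position = 2, corrected codeword c = 100011010101111

Compute s = H r^T mod 2 one row at a time:
  s_1 = 1 + 0 + 1 + 0 + 1 + 1 + 1 + 1 = 6 ≡ 0 (mod 2).
  s_2 = 0 + 1 + 1 + 0 + 1 + 1 + 1 + 1 = 6 ≡ 0 (mod 2).
  s_3 = 1 + 0 + 1 + 0 + 1 + 0 + 1 + 1 = 5 ≡ 1 (mod 2).
  s_4 = 1 + 0 + 1 + 0 + 0 + 0 + 1 + 1 = 4 ≡ 0 (mod 2).
s = (0, 0, 1, 0)^T — this equals column 2 of H (binary 0010), so error is at position 2.
Correct: flip bit 2 of r = 110011010101111 to get c = 100011010101111.


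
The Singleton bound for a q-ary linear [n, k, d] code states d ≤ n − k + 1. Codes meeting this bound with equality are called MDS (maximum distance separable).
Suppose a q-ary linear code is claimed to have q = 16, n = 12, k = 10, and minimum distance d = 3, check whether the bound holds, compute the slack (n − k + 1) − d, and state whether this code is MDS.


Singleton RHS = n − k + 1 = 3, slack = 0, bound satisfied, MDS.

Singleton bound: d ≤ n − k + 1.
Here n = 12, k = 10, so n − k + 1 = 3.
Given d = 3, check d ≤ 3: YES.
Slack = (n − k + 1) − d = 0.
The code is MDS (slack = 0).
Description: the claimed parameters are [12, 10, 3]_16; such a code would be MDS (meets Singleton bound).


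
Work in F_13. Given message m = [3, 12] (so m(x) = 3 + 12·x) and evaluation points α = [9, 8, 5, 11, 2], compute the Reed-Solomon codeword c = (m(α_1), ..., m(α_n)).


c = [7, 8, 11, 5, 1]

Message polynomial: m(x) = 3 + 12·x (mod 13).
For each evaluation point α_i, compute m(α_i) mod 13:
  α_1 = 9: Horner steps 12 → 7, so m(9) = 7.
  α_2 = 8: Horner steps 12 → 8, so m(8) = 8.
  α_3 = 5: Horner steps 12 → 11, so m(5) = 11.
  α_4 = 11: Horner steps 12 → 5, so m(11) = 5.
  α_5 = 2: Horner steps 12 → 1, so m(2) = 1.
Codeword c = [7, 8, 11, 5, 1] ∈ F_13^5.


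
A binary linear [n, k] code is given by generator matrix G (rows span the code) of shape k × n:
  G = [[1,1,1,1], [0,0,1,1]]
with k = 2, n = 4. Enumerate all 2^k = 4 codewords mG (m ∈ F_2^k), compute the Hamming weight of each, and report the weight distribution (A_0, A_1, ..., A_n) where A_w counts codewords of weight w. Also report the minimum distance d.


Weight distribution: A_0 = 1, A_2 = 2, A_4 = 1. Minimum distance d = 2.

Enumerate all 2^2 = 4 messages m ∈ F_2^2.
For each, compute codeword c = mG in F_2^4, then tally its weight.
  m = 00 → c = 0000, weight = 0.
  m = 10 → c = 1111, weight = 4.
  m = 01 → c = 0011, weight = 2.
  m = 11 → c = 1100, weight = 2.
Tally weights:
  weight 0: 1 codewords.
  weight 2: 2 codewords.
  weight 4: 1 codewords.
Minimum distance d = smallest w > 0 with A_w > 0 = 2.
Sanity: Σ A_w = 4 = 2^2 = 4 ✓.


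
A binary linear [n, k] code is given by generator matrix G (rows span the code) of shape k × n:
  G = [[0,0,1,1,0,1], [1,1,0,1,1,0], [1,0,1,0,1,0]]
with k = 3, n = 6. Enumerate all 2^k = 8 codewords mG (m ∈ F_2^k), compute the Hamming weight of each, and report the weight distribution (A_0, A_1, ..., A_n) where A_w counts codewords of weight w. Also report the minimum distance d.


Weight distribution: A_0 = 1, A_2 = 1, A_3 = 3, A_4 = 2, A_5 = 1. Minimum distance d = 2.

Enumerate all 2^3 = 8 messages m ∈ F_2^3.
For each, compute codeword c = mG in F_2^6, then tally its weight.
  m = 000 → c = 000000, weight = 0.
  m = 100 → c = 001101, weight = 3.
  m = 010 → c = 110110, weight = 4.
  m = 110 → c = 111011, weight = 5.
  m = 001 → c = 101010, weight = 3.
  m = 101 → c = 100111, weight = 4.
  m = 011 → c = 011100, weight = 3.
  m = 111 → c = 010001, weight = 2.
Tally weights:
  weight 0: 1 codewords.
  weight 2: 1 codewords.
  weight 3: 3 codewords.
  weight 4: 2 codewords.
  weight 5: 1 codewords.
Minimum distance d = smallest w > 0 with A_w > 0 = 2.
Sanity: Σ A_w = 8 = 2^3 = 8 ✓.


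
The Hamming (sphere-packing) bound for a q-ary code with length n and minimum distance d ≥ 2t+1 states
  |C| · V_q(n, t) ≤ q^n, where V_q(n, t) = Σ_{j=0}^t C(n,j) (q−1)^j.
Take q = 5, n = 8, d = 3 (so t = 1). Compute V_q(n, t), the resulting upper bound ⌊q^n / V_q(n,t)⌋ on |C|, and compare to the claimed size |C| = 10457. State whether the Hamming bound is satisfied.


V_q(n, t) = 33, q^n = 390625, Hamming bound = 11837, |C| = 10457 ≤ bound (satisfied).

Step 1: Compute V_q(n, t) = Σ_{j=0}^1 C(n, j) (q−1)^j.
  j = 0: C(8,0)·(4)^0 = 1·1 = 1.
  j = 1: C(8,1)·(4)^1 = 8·4 = 32.
  V_q(n, t) = 1 + 32 = 33.
Step 2: q^n = 5^8 = 390625.
Step 3: Hamming bound ⌊q^n / V_q(n,t)⌋ = ⌊390625/33⌋ = 11837.
Step 4: Compare |C| = 10457 to 11837: satisfied.
The claimed |C| lies below the Hamming bound.


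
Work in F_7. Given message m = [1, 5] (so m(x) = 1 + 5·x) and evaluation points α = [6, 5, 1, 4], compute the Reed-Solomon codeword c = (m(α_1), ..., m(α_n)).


c = [3, 5, 6, 0]

Message polynomial: m(x) = 1 + 5·x (mod 7).
For each evaluation point α_i, compute m(α_i) mod 7:
  α_1 = 6: Horner steps 5 → 3, so m(6) = 3.
  α_2 = 5: Horner steps 5 → 5, so m(5) = 5.
  α_3 = 1: Horner steps 5 → 6, so m(1) = 6.
  α_4 = 4: Horner steps 5 → 0, so m(4) = 0.
Codeword c = [3, 5, 6, 0] ∈ F_7^4.


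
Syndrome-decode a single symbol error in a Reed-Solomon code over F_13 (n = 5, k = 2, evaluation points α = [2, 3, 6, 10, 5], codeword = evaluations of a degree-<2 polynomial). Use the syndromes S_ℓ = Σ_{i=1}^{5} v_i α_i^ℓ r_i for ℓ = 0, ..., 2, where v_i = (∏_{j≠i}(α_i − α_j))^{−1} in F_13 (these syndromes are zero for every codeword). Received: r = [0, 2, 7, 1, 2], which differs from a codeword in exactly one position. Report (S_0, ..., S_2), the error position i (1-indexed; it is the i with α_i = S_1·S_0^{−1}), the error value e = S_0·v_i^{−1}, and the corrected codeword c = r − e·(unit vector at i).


S = (1, 3, 9), error at position 2, error magnitude e = 10, c = [0, 5, 7, 1, 2].

Step 1: column multipliers v_i = (∏_{j≠i}(α_i − α_j))^{−1} mod 13.
  i = 1 (α = 2): (2−3)(2−6)(2−10)(2−5) = (−1)·(−4)·(−8)·(−3) = 96 ≡ 5, so v_1 = 5^{−1} = 8 (mod 13).
  i = 2 (α = 3): (3−2)(3−6)(3−10)(3−5) = 1·(−3)·(−7)·(−2) = −42 ≡ 10, so v_2 = 10^{−1} = 4 (mod 13).
  i = 3 (α = 6): (6−2)(6−3)(6−10)(6−5) = 4·3·(−4)·1 = −48 ≡ 4, so v_3 = 4^{−1} = 10 (mod 13).
  i = 4 (α = 10): (10−2)(10−3)(10−6)(10−5) = 8·7·4·5 = 1120 ≡ 2, so v_4 = 2^{−1} = 7 (mod 13).
  i = 5 (α = 5): (5−2)(5−3)(5−6)(5−10) = 3·2·(−1)·(−5) = 30 ≡ 4, so v_5 = 4^{−1} = 10 (mod 13).
  v = [8, 4, 10, 7, 10].
Step 2: syndromes of r = [0, 2, 7, 1, 2] (all sums mod 13).
  S_0 = Σ v_i r_i = 8·0 + 4·2 + 10·7 + 7·1 + 10·2 = 105 ≡ 1.
  S_1 = Σ v_i α_i r_i = 8·2·0 + 4·3·2 + 10·6·7 + 7·10·1 + 10·5·2 = 614 ≡ 3.
  α_i^2 mod 13 = [4, 9, 10, 9, 12].
  S_2 = Σ v_i α_i^2 r_i = 8·4·0 + 4·9·2 + 10·10·7 + 7·9·1 + 10·12·2 = 1075 ≡ 9.
  S = (1, 3, 9) ≠ 0, so r is not a codeword (an error is present).
Step 3: locate the error. For a single error e at position i, S_ℓ = v_i·e·α_i^ℓ, so α_err = S_1/S_0.
  S_0^{−1} = 1^{−1} = 1 (mod 13), so α_err = 3·1 = 3 ≡ 3 = α_2. Error position i = 2.
  Consistency check: S_2/S_1 = 9·9 = 81 ≡ 3 = α_err ✓ (single-error assumption holds).
Step 4: error magnitude e = S_0/v_2 = S_0·∏_{j≠2}(α_2 − α_j) = 1·10 = 10 ≡ 10 (mod 13).
Step 5: correct position 2: c_2 = r_2 − e = 2 − 10 ≡ 5 (mod 13). Hence c = [0, 5, 7, 1, 2].
  Check: interpolating c through the α_i gives m(x) = 3 + 5·x (degree < 2) with m(α_i) = c_i for every i, so c is indeed a codeword.


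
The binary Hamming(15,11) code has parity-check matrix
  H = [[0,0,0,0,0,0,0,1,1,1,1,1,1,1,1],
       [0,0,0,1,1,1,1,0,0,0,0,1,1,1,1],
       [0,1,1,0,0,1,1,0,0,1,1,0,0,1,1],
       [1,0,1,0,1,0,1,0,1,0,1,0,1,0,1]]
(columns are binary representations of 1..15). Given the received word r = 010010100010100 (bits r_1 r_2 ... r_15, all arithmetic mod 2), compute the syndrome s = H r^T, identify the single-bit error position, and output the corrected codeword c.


s = (0, 1, 1, 0)^T, error position = 6, corrected codeword c = 010011100010100

Compute s = H r^T mod 2 one row at a time:
  s_1 = 0 + 0 + 0 + 1 + 0 + 1 + 0 + 0 = 2 ≡ 0 (mod 2).
  s_2 = 0 + 1 + 0 + 1 + 0 + 1 + 0 + 0 = 3 ≡ 1 (mod 2).
  s_3 = 1 + 0 + 0 + 1 + 0 + 1 + 0 + 0 = 3 ≡ 1 (mod 2).
  s_4 = 0 + 0 + 1 + 1 + 0 + 1 + 1 + 0 = 4 ≡ 0 (mod 2).
s = (0, 1, 1, 0)^T — this equals column 6 of H (binary 0110), so error is at position 6.
Correct: flip bit 6 of r = 010010100010100 to get c = 010011100010100.


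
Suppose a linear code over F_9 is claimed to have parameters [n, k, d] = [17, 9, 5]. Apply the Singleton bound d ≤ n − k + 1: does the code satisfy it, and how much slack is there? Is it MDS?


Singleton RHS = n − k + 1 = 9, slack = 4, bound satisfied, not MDS.

Singleton bound: d ≤ n − k + 1.
Here n = 17, k = 9, so n − k + 1 = 9.
Given d = 5, check d ≤ 9: YES.
Slack = (n − k + 1) − d = 4.
The code is NOT MDS (slack = 4 > 0).
Description: the claimed parameters are [17, 9, 5]_9; such a code would be non-MDS.


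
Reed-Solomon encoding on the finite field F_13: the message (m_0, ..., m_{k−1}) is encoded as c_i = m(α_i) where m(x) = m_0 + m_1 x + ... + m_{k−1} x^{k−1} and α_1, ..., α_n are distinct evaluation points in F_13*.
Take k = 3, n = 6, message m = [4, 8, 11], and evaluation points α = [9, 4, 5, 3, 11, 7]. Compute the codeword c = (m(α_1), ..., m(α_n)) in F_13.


c = [5, 4, 7, 10, 6, 1]

Message polynomial: m(x) = 4 + 8·x + 11·x^2 (mod 13).
For each evaluation point α_i, compute m(α_i) mod 13:
  α_1 = 9: Horner steps 11 → 3 → 5, so m(9) = 5.
  α_2 = 4: Horner steps 11 → 0 → 4, so m(4) = 4.
  α_3 = 5: Horner steps 11 → 11 → 7, so m(5) = 7.
  α_4 = 3: Horner steps 11 → 2 → 10, so m(3) = 10.
  α_5 = 11: Horner steps 11 → 12 → 6, so m(11) = 6.
  α_6 = 7: Horner steps 11 → 7 → 1, so m(7) = 1.
Codeword c = [5, 4, 7, 10, 6, 1] ∈ F_13^6.


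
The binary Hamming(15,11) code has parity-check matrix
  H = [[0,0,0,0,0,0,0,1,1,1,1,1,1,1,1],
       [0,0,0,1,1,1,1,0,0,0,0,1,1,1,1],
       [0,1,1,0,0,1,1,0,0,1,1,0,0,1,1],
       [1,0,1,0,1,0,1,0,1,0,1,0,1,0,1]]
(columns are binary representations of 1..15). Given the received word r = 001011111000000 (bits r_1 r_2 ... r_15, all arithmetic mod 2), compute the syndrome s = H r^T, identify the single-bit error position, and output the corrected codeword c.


s = (0, 1, 1, 0)^T, error position = 6, corrected codeword c = 001010111000000

Compute s = H r^T mod 2 one row at a time:
  s_1 = 1 + 1 + 0 + 0 + 0 + 0 + 0 + 0 = 2 ≡ 0 (mod 2).
  s_2 = 0 + 1 + 1 + 1 + 0 + 0 + 0 + 0 = 3 ≡ 1 (mod 2).
  s_3 = 0 + 1 + 1 + 1 + 0 + 0 + 0 + 0 = 3 ≡ 1 (mod 2).
  s_4 = 0 + 1 + 1 + 1 + 1 + 0 + 0 + 0 = 4 ≡ 0 (mod 2).
s = (0, 1, 1, 0)^T — this equals column 6 of H (binary 0110), so error is at position 6.
Correct: flip bit 6 of r = 001011111000000 to get c = 001010111000000.


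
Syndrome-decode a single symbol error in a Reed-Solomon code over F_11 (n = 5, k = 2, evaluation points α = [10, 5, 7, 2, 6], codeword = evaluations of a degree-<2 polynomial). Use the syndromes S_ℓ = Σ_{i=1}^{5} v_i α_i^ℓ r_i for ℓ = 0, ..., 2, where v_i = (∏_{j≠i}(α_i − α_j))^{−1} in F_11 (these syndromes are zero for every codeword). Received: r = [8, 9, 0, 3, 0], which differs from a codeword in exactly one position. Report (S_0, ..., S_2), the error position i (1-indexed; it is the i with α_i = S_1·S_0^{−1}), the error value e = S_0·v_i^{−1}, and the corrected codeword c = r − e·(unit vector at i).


S = (3, 10, 4), error at position 3, error magnitude e = 9, c = [8, 9, 2, 3, 0].

Step 1: column multipliers v_i = (∏_{j≠i}(α_i − α_j))^{−1} mod 11.
  i = 1 (α = 10): (10−5)(10−7)(10−2)(10−6) = 5·3·8·4 = 480 ≡ 7, so v_1 = 7^{−1} = 8 (mod 11).
  i = 2 (α = 5): (5−10)(5−7)(5−2)(5−6) = (−5)·(−2)·3·(−1) = −30 ≡ 3, so v_2 = 3^{−1} = 4 (mod 11).
  i = 3 (α = 7): (7−10)(7−5)(7−2)(7−6) = (−3)·2·5·1 = −30 ≡ 3, so v_3 = 3^{−1} = 4 (mod 11).
  i = 4 (α = 2): (2−10)(2−5)(2−7)(2−6) = (−8)·(−3)·(−5)·(−4) = 480 ≡ 7, so v_4 = 7^{−1} = 8 (mod 11).
  i = 5 (α = 6): (6−10)(6−5)(6−7)(6−2) = (−4)·1·(−1)·4 = 16 ≡ 5, so v_5 = 5^{−1} = 9 (mod 11).
  v = [8, 4, 4, 8, 9].
Step 2: syndromes of r = [8, 9, 0, 3, 0] (all sums mod 11).
  S_0 = Σ v_i r_i = 8·8 + 4·9 + 4·0 + 8·3 + 9·0 = 124 ≡ 3.
  S_1 = Σ v_i α_i r_i = 8·10·8 + 4·5·9 + 4·7·0 + 8·2·3 + 9·6·0 = 868 ≡ 10.
  α_i^2 mod 11 = [1, 3, 5, 4, 3].
  S_2 = Σ v_i α_i^2 r_i = 8·1·8 + 4·3·9 + 4·5·0 + 8·4·3 + 9·3·0 = 268 ≡ 4.
  S = (3, 10, 4) ≠ 0, so r is not a codeword (an error is present).
Step 3: locate the error. For a single error e at position i, S_ℓ = v_i·e·α_i^ℓ, so α_err = S_1/S_0.
  S_0^{−1} = 3^{−1} = 4 (mod 11), so α_err = 10·4 = 40 ≡ 7 = α_3. Error position i = 3.
  Consistency check: S_2/S_1 = 4·10 = 40 ≡ 7 = α_err ✓ (single-error assumption holds).
Step 4: error magnitude e = S_0/v_3 = S_0·∏_{j≠3}(α_3 − α_j) = 3·3 = 9 ≡ 9 (mod 11).
Step 5: correct position 3: c_3 = r_3 − e = 0 − 9 ≡ 2 (mod 11). Hence c = [8, 9, 2, 3, 0].
  Check: interpolating c through the α_i gives m(x) = 10 + 2·x (degree < 2) with m(α_i) = c_i for every i, so c is indeed a codeword.


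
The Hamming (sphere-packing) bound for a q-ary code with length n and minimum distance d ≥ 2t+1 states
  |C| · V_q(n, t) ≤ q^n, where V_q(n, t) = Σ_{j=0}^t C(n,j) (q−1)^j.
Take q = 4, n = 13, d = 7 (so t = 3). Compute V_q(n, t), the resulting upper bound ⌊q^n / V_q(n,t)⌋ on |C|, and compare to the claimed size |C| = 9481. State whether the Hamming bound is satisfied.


V_q(n, t) = 8464, q^n = 67108864, Hamming bound = 7928, |C| = 9481 > bound (violated).

Step 1: Compute V_q(n, t) = Σ_{j=0}^3 C(n, j) (q−1)^j.
  j = 0: C(13,0)·(3)^0 = 1·1 = 1.
  j = 1: C(13,1)·(3)^1 = 13·3 = 39.
  j = 2: C(13,2)·(3)^2 = 78·9 = 702.
  j = 3: C(13,3)·(3)^3 = 286·27 = 7722.
  V_q(n, t) = 1 + 39 + 702 + 7722 = 8464.
Step 2: q^n = 4^13 = 67108864.
Step 3: Hamming bound ⌊q^n / V_q(n,t)⌋ = ⌊67108864/8464⌋ = 7928.
Step 4: Compare |C| = 9481 to 7928: violated.
The claimed |C| lies above the Hamming bound, so no 4-ary code of length 13 with d ≥ 7 can have 9481 codewords.


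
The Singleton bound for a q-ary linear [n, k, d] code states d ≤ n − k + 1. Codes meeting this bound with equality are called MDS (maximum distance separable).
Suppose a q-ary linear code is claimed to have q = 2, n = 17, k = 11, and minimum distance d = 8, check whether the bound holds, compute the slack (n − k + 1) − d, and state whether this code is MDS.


Singleton RHS = n − k + 1 = 7, slack = -1, bound violated (no such code; not MDS).

Singleton bound: d ≤ n − k + 1.
Here n = 17, k = 11, so n − k + 1 = 7.
Given d = 8, check d ≤ 7: NO.
Slack = (n − k + 1) − d = -1.
The slack is negative: d = 8 exceeds n − k + 1 = 7 by 1, so the Singleton bound is violated and no linear [17, 11, 8]_2 code can exist. In particular it is not MDS (MDS requires d = n − k + 1 exactly).
Description: the claimed parameters are [17, 11, 8]_2; such a code would be impossible (violates the Singleton bound).


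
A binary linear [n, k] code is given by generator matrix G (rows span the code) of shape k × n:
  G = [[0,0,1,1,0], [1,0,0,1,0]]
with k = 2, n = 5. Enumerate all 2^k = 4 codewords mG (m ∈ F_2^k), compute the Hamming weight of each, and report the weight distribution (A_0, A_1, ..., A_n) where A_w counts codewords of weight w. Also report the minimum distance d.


Weight distribution: A_0 = 1, A_2 = 3. Minimum distance d = 2.

Enumerate all 2^2 = 4 messages m ∈ F_2^2.
For each, compute codeword c = mG in F_2^5, then tally its weight.
  m = 00 → c = 00000, weight = 0.
  m = 10 → c = 00110, weight = 2.
  m = 01 → c = 10010, weight = 2.
  m = 11 → c = 10100, weight = 2.
Tally weights:
  weight 0: 1 codewords.
  weight 2: 3 codewords.
Minimum distance d = smallest w > 0 with A_w > 0 = 2.
Sanity: Σ A_w = 4 = 2^2 = 4 ✓.


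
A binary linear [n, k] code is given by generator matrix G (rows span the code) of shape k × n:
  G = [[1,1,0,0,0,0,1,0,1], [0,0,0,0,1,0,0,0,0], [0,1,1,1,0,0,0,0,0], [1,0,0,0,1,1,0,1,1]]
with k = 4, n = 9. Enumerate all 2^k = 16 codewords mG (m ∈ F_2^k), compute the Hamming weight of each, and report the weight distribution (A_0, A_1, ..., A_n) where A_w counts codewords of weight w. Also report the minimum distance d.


Weight distribution: A_0 = 1, A_1 = 1, A_3 = 1, A_4 = 4, A_5 = 5, A_6 = 2, A_7 = 1, A_8 = 1. Minimum distance d = 1.

Enumerate all 2^4 = 16 messages m ∈ F_2^4.
For each, compute codeword c = mG in F_2^9, then tally its weight.
  m = 0000 → c = 000000000, weight = 0.
  m = 1000 → c = 110000101, weight = 4.
  m = 0100 → c = 000010000, weight = 1.
  m = 1100 → c = 110010101, weight = 5.
  m = 0010 → c = 011100000, weight = 3.
  m = 1010 → c = 101100101, weight = 5.
  m = 0110 → c = 011110000, weight = 4.
  m = 1110 → c = 101110101, weight = 6.
  m = 0001 → c = 100011011, weight = 5.
  m = 1001 → c = 010011110, weight = 5.
  m = 0101 → c = 100001011, weight = 4.
  m = 1101 → c = 010001110, weight = 4.
  m = 0011 → c = 111111011, weight = 8.
  m = 1011 → c = 001111110, weight = 6.
  m = 0111 → c = 111101011, weight = 7.
  m = 1111 → c = 001101110, weight = 5.
Tally weights:
  weight 0: 1 codewords.
  weight 1: 1 codewords.
  weight 3: 1 codewords.
  weight 4: 4 codewords.
  weight 5: 5 codewords.
  weight 6: 2 codewords.
  weight 7: 1 codewords.
  weight 8: 1 codewords.
Minimum distance d = smallest w > 0 with A_w > 0 = 1.
Sanity: Σ A_w = 16 = 2^4 = 16 ✓.
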